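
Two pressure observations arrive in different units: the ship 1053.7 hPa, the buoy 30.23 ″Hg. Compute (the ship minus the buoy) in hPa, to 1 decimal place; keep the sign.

the buoy: 30.23 inHg = 1023.705 hPa.
Difference: 1053.700 − 1023.705 = 30.0 hPa.

30.0 hPa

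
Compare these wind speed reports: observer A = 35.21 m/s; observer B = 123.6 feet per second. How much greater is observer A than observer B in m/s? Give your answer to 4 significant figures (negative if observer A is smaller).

-2.463 m/s

observer B: 123.6 ft/s = 37.67328 m/s.
Difference: 35.21000 − 37.67328 = -2.463 m/s.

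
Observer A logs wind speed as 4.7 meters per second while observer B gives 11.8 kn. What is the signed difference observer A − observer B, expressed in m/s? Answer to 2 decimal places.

observer B: 11.8 kt = 6.0704 m/s.
Difference: 4.7000 − 6.0704 = -1.37 m/s.

-1.37 m/s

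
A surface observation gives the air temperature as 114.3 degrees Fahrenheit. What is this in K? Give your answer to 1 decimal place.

First to °C: 45.72 °C.
Then to K: 318.9 K.

318.9 K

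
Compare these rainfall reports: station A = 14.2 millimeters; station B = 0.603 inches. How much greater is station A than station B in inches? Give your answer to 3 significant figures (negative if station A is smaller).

-0.0439 in

station A: 14.2 mm = 0.559055 in.
Difference: 0.559055 − 0.603000 = -0.0439 in.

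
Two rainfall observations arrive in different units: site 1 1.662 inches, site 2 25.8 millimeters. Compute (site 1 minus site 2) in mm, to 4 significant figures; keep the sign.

site 1: 1.662 in = 42.2148 mm.
Difference: 42.2148 − 25.8000 = 16.41 mm.

16.41 mm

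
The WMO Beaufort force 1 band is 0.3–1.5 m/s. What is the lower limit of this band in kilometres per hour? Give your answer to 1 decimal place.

0.3–1.5 m/s × 3.6 = 1.1–5.4 km/h.

1.1 km/h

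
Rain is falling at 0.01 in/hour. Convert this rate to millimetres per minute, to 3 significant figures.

0.00423 mm/minute

0.01 in/hour × 25.4 mm/in × 0.0166667 hour/minute = 0.00423 mm/minute.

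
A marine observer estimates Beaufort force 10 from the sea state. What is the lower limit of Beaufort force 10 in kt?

Beaufort 10 (storm) spans 48–55 knots.

48 kt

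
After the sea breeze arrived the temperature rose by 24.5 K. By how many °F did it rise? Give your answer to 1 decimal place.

44.1 °F

For a temperature change the 32° offset cancels: Δ°F = 24.5 × 1.8 = 44.1 °F.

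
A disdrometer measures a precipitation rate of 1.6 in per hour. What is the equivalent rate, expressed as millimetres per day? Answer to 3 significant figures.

975 mm/day

1.6 in/hour × 25.4 mm/in × 24 hour/day = 975 mm/day.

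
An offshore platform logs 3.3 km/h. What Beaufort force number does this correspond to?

3.3 km/h = 0.9 m/s, which is Beaufort 1 (light air, 0.3–1.5 m/s).

Beaufort force 1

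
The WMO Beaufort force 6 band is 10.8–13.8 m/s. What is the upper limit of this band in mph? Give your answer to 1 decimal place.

30.9 mph

10.8–13.8 m/s × 2.237 = 24.2–30.9 mph.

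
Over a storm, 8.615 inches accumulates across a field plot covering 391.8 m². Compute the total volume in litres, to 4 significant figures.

85730 litres

Depth: 8.615 in × 25.4 = 218.821 mm.
1 mm over 1 m² is 1 L, so volume = 218.821 × 391.8 = 85734.068 L ≈ 85730 L.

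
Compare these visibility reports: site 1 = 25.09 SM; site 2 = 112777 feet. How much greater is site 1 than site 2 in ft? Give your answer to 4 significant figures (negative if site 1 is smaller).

19700 ft

site 1: 25.09 SM = 132475.20 ft.
Difference: 132475.20 − 112777.00 = 19700 ft.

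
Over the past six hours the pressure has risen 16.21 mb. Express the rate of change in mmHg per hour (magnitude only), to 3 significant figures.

16.21 mb / 6 h × 0.750062 mmHg/mb = 2.03 mmHg/h.

2.03 mmHg per hour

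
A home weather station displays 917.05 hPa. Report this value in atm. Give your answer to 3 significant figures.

1 hPa = 0.000986923 atm, so 917.05 × 0.000986923 = 0.905 atm.

0.905 atm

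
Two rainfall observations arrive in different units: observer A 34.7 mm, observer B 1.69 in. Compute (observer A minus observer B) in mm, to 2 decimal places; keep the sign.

-8.23 mm

observer B: 1.69 in = 42.9260 mm.
Difference: 34.7000 − 42.9260 = -8.23 mm.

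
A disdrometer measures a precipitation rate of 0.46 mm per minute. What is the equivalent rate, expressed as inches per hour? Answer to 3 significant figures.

0.46 mm/minute × 0.0393701 in/mm × 60 minute/hour = 1.09 in/hour.

1.09 in/hour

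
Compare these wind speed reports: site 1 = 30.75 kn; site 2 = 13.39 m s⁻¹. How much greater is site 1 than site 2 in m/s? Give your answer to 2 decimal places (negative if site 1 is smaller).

2.43 m/s

site 1: 30.75 kt = 15.8192 m/s.
Difference: 15.8192 − 13.3900 = 2.43 m/s.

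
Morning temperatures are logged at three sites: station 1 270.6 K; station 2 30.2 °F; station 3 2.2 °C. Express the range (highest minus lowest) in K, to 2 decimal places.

4.75 K

station 1: 270.6 K = -2.550 °C.
station 2: 30.2 °F = -1.000 °C.
Spread: 2.200 − (-2.550) = 4.750 °C.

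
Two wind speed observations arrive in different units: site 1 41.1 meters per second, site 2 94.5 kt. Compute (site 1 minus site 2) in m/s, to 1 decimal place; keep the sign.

-7.5 m/s

site 2: 94.5 kt = 48.615 m/s.
Difference: 41.100 − 48.615 = -7.5 m/s.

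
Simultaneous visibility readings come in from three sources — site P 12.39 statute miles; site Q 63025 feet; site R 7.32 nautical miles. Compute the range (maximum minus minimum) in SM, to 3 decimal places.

site Q: 63025 ft = 11.93655 SM.
site R: 7.32 nmi = 8.42371 SM.
Spread: 12.39000 − 8.42371 = 3.966 SM.

3.966 SM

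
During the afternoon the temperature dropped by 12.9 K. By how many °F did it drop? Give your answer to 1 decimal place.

23.2 °F

Converting a difference, only the 9/5 scale factor applies: Δ°F = 12.9 × 1.8 = 23.2 °F.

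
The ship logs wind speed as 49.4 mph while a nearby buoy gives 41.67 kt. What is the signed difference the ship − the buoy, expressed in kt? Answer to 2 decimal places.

the ship: 49.4 mph = 42.9274 kt.
Difference: 42.9274 − 41.6700 = 1.26 kt.

1.26 kt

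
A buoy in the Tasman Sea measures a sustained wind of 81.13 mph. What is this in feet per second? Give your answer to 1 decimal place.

119.0 ft/s

1 mph = 1.46667 ft/s, so 81.13 × 1.46667 = 119.0 ft/s.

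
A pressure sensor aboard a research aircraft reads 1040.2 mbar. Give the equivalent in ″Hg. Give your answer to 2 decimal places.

1 mb = 0.02953 inHg, so 1040.2 × 0.02953 = 30.72 inHg.

30.72 inHg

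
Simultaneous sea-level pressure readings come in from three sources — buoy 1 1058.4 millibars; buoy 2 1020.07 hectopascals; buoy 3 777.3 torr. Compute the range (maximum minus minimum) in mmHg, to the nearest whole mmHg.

buoy 1: 1058.4 mb = 793.87 mmHg.
buoy 2: 1020.07 hPa = 765.12 mmHg.
Spread: 793.87 − 765.12 = 29 mmHg.

29 mmHg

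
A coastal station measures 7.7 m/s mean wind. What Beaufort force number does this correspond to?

Beaufort force 4

7.7 m/s lies in the Beaufort 4 band (moderate breeze, 5.5–7.9 m/s).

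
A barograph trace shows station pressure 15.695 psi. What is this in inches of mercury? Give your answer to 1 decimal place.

1 psi = 2.03602 inHg, so 15.695 × 2.03602 = 32.0 inHg.

32.0 inHg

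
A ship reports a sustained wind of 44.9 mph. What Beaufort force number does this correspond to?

Beaufort force 8

44.9 mph = 20.1 m/s, which is Beaufort 8 (gale, 17.2–20.7 m/s).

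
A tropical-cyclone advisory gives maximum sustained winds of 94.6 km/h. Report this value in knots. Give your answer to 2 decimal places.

1 km/h = 0.539957 kt, so 94.6 × 0.539957 = 51.08 kt.

51.08 kt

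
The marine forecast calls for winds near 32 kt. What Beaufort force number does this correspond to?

32 kt lies in the Beaufort 7 band (near gale, 28–33 kt).

Beaufort force 7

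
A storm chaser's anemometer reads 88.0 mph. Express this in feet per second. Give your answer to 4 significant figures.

129.1 ft/s

1 mph = 1.46667 ft/s, so 88.0 × 1.46667 = 129.1 ft/s.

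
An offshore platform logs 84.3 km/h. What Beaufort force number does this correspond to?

Beaufort force 9

84.3 km/h = 23.4 m/s, which is Beaufort 9 (strong gale, 20.8–24.4 m/s).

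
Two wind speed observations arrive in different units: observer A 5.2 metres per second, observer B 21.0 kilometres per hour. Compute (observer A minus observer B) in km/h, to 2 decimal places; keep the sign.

-2.28 km/h

observer A: 5.2 m/s = 18.7200 km/h.
Difference: 18.7200 − 21.0000 = -2.28 km/h.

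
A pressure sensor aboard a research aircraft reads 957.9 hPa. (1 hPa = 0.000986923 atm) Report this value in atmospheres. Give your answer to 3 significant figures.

1 hPa = 0.000986923 atm, so 957.9 × 0.000986923 = 0.945 atm.

0.945 atm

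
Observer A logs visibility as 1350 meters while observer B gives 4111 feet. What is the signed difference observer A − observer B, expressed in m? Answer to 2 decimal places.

96.97 m

observer B: 4111 ft = 1253.0328 m.
Difference: 1350.0000 − 1253.0328 = 96.97 m.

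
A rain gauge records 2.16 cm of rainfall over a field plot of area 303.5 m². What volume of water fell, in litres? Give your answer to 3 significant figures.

Depth: 2.16 cm × 10 = 21.6 mm.
1 mm over 1 m² is 1 L, so volume = 21.6 × 303.5 = 6555.6 L ≈ 6560 L.

6560 litres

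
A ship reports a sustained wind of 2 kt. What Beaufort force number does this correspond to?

Beaufort force 1

2 kt lies in the Beaufort 1 band (light air, 1–3 kt).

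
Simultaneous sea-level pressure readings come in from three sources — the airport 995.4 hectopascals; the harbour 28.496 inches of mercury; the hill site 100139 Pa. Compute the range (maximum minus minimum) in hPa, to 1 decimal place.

36.4 hPa

the harbour: 28.496 inHg = 964.985 hPa.
the hill site: 100139 Pa = 1001.390 hPa.
Spread: 1001.390 − 964.985 = 36.4 hPa.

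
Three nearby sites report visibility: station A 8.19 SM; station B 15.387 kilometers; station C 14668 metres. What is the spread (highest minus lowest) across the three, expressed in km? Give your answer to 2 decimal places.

2.21 km

station A: 8.19 SM = 13.1805 km.
station C: 14668 m = 14.6680 km.
Spread: 15.3870 − 13.1805 = 2.21 km.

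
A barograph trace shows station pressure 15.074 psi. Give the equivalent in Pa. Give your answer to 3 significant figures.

1 psi = 6894.76 Pa, so 15.074 × 6894.76 = 104000 Pa.

104000 Pa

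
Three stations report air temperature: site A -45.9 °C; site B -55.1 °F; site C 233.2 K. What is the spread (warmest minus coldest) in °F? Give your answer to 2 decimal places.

site B: -55.1 °F = -48.389 °C.
site C: 233.2 K = -39.950 °C.
Spread: (-39.950) − (-48.389) = 8.439 °C = 15.19 °F.

15.19 °F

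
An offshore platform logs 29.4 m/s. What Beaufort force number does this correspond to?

29.4 m/s lies in the Beaufort 11 band (violent storm, 28.5–32.6 m/s).

Beaufort force 11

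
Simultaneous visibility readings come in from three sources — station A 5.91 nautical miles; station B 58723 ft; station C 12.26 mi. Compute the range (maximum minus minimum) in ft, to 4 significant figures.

28820 ft

station A: 5.91 nmi = 35909.84 ft.
station C: 12.26 SM = 64732.80 ft.
Spread: 64732.80 − 35909.84 = 28820 ft.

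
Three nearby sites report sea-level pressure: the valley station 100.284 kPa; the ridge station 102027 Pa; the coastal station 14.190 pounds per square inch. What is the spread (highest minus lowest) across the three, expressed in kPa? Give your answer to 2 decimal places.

4.19 kPa

the ridge station: 102027 Pa = 102.0270 kPa.
the coastal station: 14.190 psi = 97.8366 kPa.
Spread: 102.0270 − 97.8366 = 4.19 kPa.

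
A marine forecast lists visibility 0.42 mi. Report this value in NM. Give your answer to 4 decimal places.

0.3650 nmi

1 SM = 0.868976 nmi, so 0.42 × 0.868976 = 0.3650 nmi.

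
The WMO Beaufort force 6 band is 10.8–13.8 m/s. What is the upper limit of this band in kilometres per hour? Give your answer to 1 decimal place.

49.7 km/h

10.8–13.8 m/s × 3.6 = 38.9–49.7 km/h.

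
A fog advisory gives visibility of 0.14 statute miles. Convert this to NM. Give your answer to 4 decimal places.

1 SM = 0.868976 nmi, so 0.14 × 0.868976 = 0.1217 nmi.

0.1217 nmi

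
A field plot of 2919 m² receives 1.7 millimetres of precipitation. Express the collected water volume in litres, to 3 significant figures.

4960 litres

1 mm over 1 m² is 1 L, so volume = 1.7 × 2919 = 4962.3 L ≈ 4960 L.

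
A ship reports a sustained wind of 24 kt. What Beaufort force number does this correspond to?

Beaufort force 6

24 kt lies in the Beaufort 6 band (strong breeze, 22–27 kt).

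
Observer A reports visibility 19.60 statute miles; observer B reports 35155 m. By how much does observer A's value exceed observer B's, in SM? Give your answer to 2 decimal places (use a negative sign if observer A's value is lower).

-2.24 SM

observer B: 35155 m = 21.8443 SM.
Difference: 19.6000 − 21.8443 = -2.24 SM.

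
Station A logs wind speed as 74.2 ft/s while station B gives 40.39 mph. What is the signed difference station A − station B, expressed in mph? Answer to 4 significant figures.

10.20 mph

station A: 74.2 ft/s = 50.5909 mph.
Difference: 50.5909 − 40.3900 = 10.20 mph.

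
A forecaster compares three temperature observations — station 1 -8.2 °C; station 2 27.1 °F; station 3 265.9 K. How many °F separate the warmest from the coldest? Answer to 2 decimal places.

9.86 °F

station 2: 27.1 °F = -2.722 °C.
station 3: 265.9 K = -7.250 °C.
Spread: (-2.722) − (-8.200) = 5.478 °C = 9.86 °F.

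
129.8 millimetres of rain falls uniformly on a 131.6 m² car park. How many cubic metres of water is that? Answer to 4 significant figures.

17.08 cubic metres

1 mm over 1 m² is 1 L, so volume = 129.8 × 131.6 = 17081.68 L = 17.08 m³.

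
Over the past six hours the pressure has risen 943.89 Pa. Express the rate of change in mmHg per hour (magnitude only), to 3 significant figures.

943.89 Pa / 6 h × 0.00750062 mmHg/Pa = 1.18 mmHg/h.

1.18 mmHg per hour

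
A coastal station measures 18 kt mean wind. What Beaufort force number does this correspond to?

Beaufort force 5

18 kt lies in the Beaufort 5 band (fresh breeze, 17–21 kt).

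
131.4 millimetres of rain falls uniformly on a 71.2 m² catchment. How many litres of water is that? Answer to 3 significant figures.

1 mm over 1 m² is 1 L, so volume = 131.4 × 71.2 = 9355.68 L ≈ 9360 L.

9360 litres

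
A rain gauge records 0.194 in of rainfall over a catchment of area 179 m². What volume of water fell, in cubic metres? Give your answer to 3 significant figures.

Depth: 0.194 in × 25.4 = 4.9276 mm.
1 mm over 1 m² is 1 L, so volume = 4.9276 × 179 = 882.0404 L = 0.882 m³.

0.882 cubic metres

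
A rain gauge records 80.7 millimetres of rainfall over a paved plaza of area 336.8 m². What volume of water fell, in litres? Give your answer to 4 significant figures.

27180 litres

1 mm over 1 m² is 1 L, so volume = 80.7 × 336.8 = 27179.76 L ≈ 27180 L.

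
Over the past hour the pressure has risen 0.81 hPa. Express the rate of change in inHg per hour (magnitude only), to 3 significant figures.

0.81 hPa / 1 h × 0.02953 inHg/hPa = 0.0239 inHg/h.

0.0239 inHg per hour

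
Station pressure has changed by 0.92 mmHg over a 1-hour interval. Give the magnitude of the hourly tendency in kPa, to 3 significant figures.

0.92 mmHg / 1 h × 0.133322 kPa/mmHg = 0.123 kPa/h.

0.123 kPa per hour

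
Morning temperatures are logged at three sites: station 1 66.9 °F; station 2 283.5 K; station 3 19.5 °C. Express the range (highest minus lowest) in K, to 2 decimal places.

station 1: 66.9 °F = 19.389 °C.
station 2: 283.5 K = 10.350 °C.
Spread: 19.500 − 10.350 = 9.150 °C.

9.15 K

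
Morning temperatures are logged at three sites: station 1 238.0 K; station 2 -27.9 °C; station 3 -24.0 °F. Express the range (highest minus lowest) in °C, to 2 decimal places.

station 1: 238.0 K = -35.150 °C.
station 3: -24.0 °F = -31.111 °C.
Spread: (-27.900) − (-35.150) = 7.250 °C.

7.25 °C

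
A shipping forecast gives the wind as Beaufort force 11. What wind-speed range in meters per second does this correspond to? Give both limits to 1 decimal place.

28.5 to 32.6 m/s

Beaufort 11 (violent storm) spans 28.5–32.6 m/s.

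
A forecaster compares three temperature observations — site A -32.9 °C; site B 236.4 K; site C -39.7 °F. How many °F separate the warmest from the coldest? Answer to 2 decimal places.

site B: 236.4 K = -36.750 °C.
site C: -39.7 °F = -39.833 °C.
Spread: (-32.900) − (-39.833) = 6.933 °C = 12.48 °F.

12.48 °F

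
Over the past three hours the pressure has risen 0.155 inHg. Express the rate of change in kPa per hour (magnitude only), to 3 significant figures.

0.155 inHg / 3 h × 3.38639 kPa/inHg = 0.175 kPa/h.

0.175 kPa per hour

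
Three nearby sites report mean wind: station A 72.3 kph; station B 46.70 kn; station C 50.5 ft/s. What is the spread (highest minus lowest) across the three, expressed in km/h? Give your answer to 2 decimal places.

31.08 km/h

station B: 46.70 kt = 86.4884 km/h.
station C: 50.5 ft/s = 55.4126 km/h.
Spread: 86.4884 − 55.4126 = 31.08 km/h.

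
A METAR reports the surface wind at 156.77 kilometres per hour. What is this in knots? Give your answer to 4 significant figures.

1 km/h = 0.539957 kt, so 156.77 × 0.539957 = 84.65 kt.

84.65 kt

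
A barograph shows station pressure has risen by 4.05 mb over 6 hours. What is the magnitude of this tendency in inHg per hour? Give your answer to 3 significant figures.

4.05 mb / 6 h × 0.02953 inHg/mb = 0.0199 inHg/h.

0.0199 inHg per hour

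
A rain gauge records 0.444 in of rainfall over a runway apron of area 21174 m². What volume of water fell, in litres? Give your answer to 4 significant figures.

238800 litres

Depth: 0.444 in × 25.4 = 11.2776 mm.
1 mm over 1 m² is 1 L, so volume = 11.2776 × 21174 = 238791.9 L ≈ 238800 L.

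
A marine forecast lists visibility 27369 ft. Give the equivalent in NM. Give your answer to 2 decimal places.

1 ft = 0.000164579 nmi, so 27369 × 0.000164579 = 4.50 nmi.

4.50 nmi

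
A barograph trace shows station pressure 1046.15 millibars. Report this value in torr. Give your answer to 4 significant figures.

784.7 mmHg

1 mb = 0.750062 mmHg, so 1046.15 × 0.750062 = 784.7 mmHg.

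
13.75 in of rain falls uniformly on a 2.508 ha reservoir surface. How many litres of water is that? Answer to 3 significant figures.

Depth: 13.75 in × 25.4 = 349.25 mm.
Area: 2.508 ha = 25080 m².
1 mm over 1 m² is 1 L, so volume = 349.25 × 25080 = 8759190 L ≈ 8760000 L.

8760000 litres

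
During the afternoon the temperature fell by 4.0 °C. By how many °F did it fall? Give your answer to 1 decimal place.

7.2 °F

A change of 1 °C equals a change of 1.8 °F: Δ°F = 4.0 × 1.8 = 7.2 °F.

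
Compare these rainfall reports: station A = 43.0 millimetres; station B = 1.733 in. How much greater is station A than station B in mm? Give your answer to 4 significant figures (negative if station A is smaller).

station B: 1.733 in = 44.01820 mm.
Difference: 43.00000 − 44.01820 = -1.018 mm.

-1.018 mm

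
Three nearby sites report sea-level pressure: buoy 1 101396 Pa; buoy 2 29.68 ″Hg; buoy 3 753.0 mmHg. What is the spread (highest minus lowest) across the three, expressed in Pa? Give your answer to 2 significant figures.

1000 Pa

buoy 2: 29.68 inHg = 100508.03 Pa.
buoy 3: 753.0 mmHg = 100391.76 Pa.
Spread: 101396.00 − 100391.76 = 1000 Pa.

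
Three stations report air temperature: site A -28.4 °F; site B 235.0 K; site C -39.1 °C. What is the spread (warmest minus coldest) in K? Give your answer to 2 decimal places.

5.54 K

site A: -28.4 °F = -33.556 °C.
site B: 235.0 K = -38.150 °C.
Spread: (-33.556) − (-39.100) = 5.544 °C.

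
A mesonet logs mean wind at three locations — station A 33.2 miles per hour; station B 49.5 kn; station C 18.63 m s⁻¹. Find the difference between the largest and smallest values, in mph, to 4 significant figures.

station B: 49.5 kt = 56.9636 mph.
station C: 18.63 m/s = 41.6741 mph.
Spread: 56.9636 − 33.2000 = 23.76 mph.

23.76 mph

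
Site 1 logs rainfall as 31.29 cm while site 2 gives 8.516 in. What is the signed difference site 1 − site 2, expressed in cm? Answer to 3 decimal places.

9.659 cm

site 2: 8.516 in = 21.63064 cm.
Difference: 31.29000 − 21.63064 = 9.659 cm.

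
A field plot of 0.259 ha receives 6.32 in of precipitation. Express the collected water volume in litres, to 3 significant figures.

416000 litres

Depth: 6.32 in × 25.4 = 160.528 mm.
Area: 0.259 ha = 2590 m².
1 mm over 1 m² is 1 L, so volume = 160.528 × 2590 = 415767.52 L ≈ 416000 L.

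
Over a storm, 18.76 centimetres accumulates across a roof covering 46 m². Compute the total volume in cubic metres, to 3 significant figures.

Depth: 18.76 cm × 10 = 187.6 mm.
1 mm over 1 m² is 1 L, so volume = 187.6 × 46 = 8629.6 L = 8.63 m³.

8.63 cubic metres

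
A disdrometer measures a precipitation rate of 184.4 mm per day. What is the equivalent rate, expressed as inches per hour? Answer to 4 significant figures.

0.3025 in/hour

184.4 mm/day × 0.0393701 in/mm × 0.0416667 day/hour = 0.3025 in/hour.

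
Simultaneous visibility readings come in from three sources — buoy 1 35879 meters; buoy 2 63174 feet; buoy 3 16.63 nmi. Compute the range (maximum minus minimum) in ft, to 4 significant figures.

54540 ft

buoy 1: 35879 m = 117713.25 ft.
buoy 3: 16.63 nmi = 101045.80 ft.
Spread: 117713.25 − 63174.00 = 54540 ft.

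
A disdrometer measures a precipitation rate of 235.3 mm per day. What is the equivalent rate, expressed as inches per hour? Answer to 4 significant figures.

235.3 mm/day × 0.0393701 in/mm × 0.0416667 day/hour = 0.3860 in/hour.

0.3860 in/hour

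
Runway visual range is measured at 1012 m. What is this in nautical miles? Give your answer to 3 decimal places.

0.546 nmi

1 m = 0.000539957 nmi, so 1012 × 0.000539957 = 0.546 nmi.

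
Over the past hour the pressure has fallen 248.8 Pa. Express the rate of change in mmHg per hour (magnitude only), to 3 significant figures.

1.87 mmHg per hour

248.8 Pa / 1 h × 0.00750062 mmHg/Pa = 1.87 mmHg/h.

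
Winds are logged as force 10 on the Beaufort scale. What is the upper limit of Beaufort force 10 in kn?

Beaufort 10 (storm) spans 48–55 knots.

55 kt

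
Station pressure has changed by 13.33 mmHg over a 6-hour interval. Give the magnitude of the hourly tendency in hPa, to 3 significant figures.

2.96 hPa per hour

13.33 mmHg / 6 h × 1.33322 hPa/mmHg = 2.96 hPa/h.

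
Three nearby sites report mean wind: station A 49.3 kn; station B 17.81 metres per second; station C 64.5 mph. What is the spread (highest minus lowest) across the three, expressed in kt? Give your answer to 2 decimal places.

21.43 kt

station B: 17.81 m/s = 34.6199 kt.
station C: 64.5 mph = 56.0490 kt.
Spread: 56.0490 − 34.6199 = 21.43 kt.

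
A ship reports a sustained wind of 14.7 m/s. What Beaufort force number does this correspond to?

14.7 m/s lies in the Beaufort 7 band (near gale, 13.9–17.1 m/s).

Beaufort force 7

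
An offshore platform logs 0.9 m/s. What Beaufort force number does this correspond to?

0.9 m/s lies in the Beaufort 1 band (light air, 0.3–1.5 m/s).

Beaufort force 1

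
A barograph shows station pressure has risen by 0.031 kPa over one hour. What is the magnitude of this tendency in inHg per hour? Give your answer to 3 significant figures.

0.00915 inHg per hour

0.031 kPa / 1 h × 0.2953 inHg/kPa = 0.00915 inHg/h.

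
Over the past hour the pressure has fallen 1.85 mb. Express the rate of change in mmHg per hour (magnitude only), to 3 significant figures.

1.39 mmHg per hour

1.85 mb / 1 h × 0.750062 mmHg/mb = 1.39 mmHg/h.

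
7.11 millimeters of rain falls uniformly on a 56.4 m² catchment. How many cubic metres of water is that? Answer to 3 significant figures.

1 mm over 1 m² is 1 L, so volume = 7.11 × 56.4 = 401.004 L = 0.401 m³.

0.401 cubic metres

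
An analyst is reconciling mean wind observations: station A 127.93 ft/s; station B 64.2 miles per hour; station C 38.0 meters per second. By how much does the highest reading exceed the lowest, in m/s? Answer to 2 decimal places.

10.29 m/s

station A: 127.93 ft/s = 38.9931 m/s.
station B: 64.2 mph = 28.7000 m/s.
Spread: 38.9931 − 28.7000 = 10.29 m/s.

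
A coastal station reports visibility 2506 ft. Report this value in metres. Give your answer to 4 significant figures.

1 ft = 0.3048 m, so 2506 × 0.3048 = 763.8 m.

763.8 m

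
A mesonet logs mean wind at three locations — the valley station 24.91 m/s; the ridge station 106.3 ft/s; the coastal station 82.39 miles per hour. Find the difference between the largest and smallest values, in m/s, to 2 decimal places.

the ridge station: 106.3 ft/s = 32.4002 m/s.
the coastal station: 82.39 mph = 36.8316 m/s.
Spread: 36.8316 − 24.9100 = 11.92 m/s.

11.92 m/s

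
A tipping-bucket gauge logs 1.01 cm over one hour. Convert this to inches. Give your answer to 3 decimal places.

1 cm = 0.393701 in, so 1.01 × 0.393701 = 0.398 in.

0.398 in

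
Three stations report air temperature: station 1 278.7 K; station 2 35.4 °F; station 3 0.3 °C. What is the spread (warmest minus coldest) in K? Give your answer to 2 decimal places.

station 1: 278.7 K = 5.550 °C.
station 2: 35.4 °F = 1.889 °C.
Spread: 5.550 − 0.300 = 5.250 °C.

5.25 K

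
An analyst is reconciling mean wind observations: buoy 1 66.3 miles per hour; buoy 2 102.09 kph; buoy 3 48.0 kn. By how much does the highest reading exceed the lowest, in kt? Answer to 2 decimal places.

buoy 1: 66.3 mph = 57.6131 kt.
buoy 2: 102.09 km/h = 55.1242 kt.
Spread: 57.6131 − 48.0000 = 9.61 kt.

9.61 kt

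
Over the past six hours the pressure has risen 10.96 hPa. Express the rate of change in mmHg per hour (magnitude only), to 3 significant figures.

10.96 hPa / 6 h × 0.750062 mmHg/hPa = 1.37 mmHg/h.

1.37 mmHg per hour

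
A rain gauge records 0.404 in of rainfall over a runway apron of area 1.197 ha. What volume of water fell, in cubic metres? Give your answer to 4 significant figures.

Depth: 0.404 in × 25.4 = 10.2616 mm.
Area: 1.197 ha = 11970 m².
1 mm over 1 m² is 1 L, so volume = 10.2616 × 11970 = 122831.35 L = 122.8 m³.

122.8 cubic metres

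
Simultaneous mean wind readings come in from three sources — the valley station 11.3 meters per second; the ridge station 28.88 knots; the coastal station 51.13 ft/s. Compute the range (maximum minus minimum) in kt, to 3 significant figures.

8.33 kt

the valley station: 11.3 m/s = 21.9654 kt.
the coastal station: 51.13 ft/s = 30.2937 kt.
Spread: 30.2937 − 21.9654 = 8.33 kt.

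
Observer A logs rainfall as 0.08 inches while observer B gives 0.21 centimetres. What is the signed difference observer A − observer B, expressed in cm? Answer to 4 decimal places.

-0.0068 cm

observer A: 0.08 in = 0.203200 cm.
Difference: 0.203200 − 0.210000 = -0.0068 cm.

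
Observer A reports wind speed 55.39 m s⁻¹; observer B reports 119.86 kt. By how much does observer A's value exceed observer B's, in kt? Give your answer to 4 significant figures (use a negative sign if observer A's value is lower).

observer A: 55.39 m/s = 107.6695 kt.
Difference: 107.6695 − 119.8600 = -12.19 kt.

-12.19 kt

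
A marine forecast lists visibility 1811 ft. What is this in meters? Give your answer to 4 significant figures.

552.0 m

1 ft = 0.3048 m, so 1811 × 0.3048 = 552.0 m.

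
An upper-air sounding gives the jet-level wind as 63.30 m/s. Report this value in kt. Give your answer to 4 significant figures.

1 m/s = 1.94384 kt, so 63.30 × 1.94384 = 123.0 kt.

123.0 kt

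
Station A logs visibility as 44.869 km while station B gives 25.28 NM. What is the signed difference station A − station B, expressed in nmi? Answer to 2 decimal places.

station A: 44.869 km = 24.2273 nmi.
Difference: 24.2273 − 25.2800 = -1.05 nmi.

-1.05 nmi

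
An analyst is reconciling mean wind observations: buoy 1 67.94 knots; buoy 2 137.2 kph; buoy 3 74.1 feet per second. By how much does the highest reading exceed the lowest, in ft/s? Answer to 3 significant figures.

buoy 1: 67.94 kt = 114.670 ft/s.
buoy 2: 137.2 km/h = 125.036 ft/s.
Spread: 125.036 − 74.100 = 50.9 ft/s.

50.9 ft/s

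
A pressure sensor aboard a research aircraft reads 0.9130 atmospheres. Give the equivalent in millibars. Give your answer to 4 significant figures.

925.1 mb

1 atm = 1013.25 mb, so 0.9130 × 1013.25 = 925.1 mb.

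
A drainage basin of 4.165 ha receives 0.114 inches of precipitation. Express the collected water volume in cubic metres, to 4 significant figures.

120.6 cubic metres

Depth: 0.114 in × 25.4 = 2.8956 mm.
Area: 4.165 ha = 41650 m².
1 mm over 1 m² is 1 L, so volume = 2.8956 × 41650 = 120601.74 L = 120.6 m³.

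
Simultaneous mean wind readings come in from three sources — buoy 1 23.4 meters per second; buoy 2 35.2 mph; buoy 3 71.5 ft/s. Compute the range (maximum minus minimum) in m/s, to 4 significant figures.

7.664 m/s

buoy 2: 35.2 mph = 15.73581 m/s.
buoy 3: 71.5 ft/s = 21.79320 m/s.
Spread: 23.40000 − 15.73581 = 7.664 m/s.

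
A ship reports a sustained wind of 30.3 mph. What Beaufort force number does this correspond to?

30.3 mph = 13.5 m/s, which is Beaufort 6 (strong breeze, 10.8–13.8 m/s).

Beaufort force 6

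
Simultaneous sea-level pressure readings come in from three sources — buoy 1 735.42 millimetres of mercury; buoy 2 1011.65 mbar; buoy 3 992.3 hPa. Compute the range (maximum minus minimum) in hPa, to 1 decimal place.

buoy 1: 735.42 mmHg = 980.480 hPa.
buoy 2: 1011.65 mb = 1011.650 hPa.
Spread: 1011.650 − 980.480 = 31.2 hPa.

31.2 hPa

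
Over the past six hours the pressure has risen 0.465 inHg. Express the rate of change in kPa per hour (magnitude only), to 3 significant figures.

0.465 inHg / 6 h × 3.38639 kPa/inHg = 0.262 kPa/h.

0.262 kPa per hour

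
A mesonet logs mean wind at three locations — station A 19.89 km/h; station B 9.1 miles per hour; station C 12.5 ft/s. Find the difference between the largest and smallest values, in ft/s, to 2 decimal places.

5.63 ft/s

station A: 19.89 km/h = 18.1266 ft/s.
station B: 9.1 mph = 13.3467 ft/s.
Spread: 18.1266 − 12.5000 = 5.63 ft/s.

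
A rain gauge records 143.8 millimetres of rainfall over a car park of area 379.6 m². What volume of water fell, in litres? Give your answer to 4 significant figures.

54590 litres

1 mm over 1 m² is 1 L, so volume = 143.8 × 379.6 = 54586.48 L ≈ 54590 L.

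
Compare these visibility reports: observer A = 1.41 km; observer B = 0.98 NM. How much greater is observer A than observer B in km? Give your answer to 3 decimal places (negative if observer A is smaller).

observer B: 0.98 nmi = 1.81496 km.
Difference: 1.41000 − 1.81496 = -0.405 km.

-0.405 km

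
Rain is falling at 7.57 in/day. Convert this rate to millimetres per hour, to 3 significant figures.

8.01 mm/hour

7.57 in/day × 25.4 mm/in × 0.0416667 day/hour = 8.01 mm/hour.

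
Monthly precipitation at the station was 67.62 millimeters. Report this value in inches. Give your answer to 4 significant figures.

1 mm = 0.0393701 in, so 67.62 × 0.0393701 = 2.662 in.

2.662 in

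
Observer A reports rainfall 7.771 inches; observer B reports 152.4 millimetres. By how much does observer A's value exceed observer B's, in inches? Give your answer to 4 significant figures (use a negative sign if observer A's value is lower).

1.771 in

observer B: 152.4 mm = 6.00000 in.
Difference: 7.77100 − 6.00000 = 1.771 in.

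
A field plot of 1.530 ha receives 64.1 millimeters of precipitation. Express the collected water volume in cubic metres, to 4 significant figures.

Area: 1.530 ha = 15300 m².
1 mm over 1 m² is 1 L, so volume = 64.1 × 15300 = 980730 L = 980.7 m³.

980.7 cubic metres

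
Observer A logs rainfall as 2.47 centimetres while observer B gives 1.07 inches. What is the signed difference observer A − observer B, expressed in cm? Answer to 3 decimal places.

-0.248 cm

observer B: 1.07 in = 2.71780 cm.
Difference: 2.47000 − 2.71780 = -0.248 cm.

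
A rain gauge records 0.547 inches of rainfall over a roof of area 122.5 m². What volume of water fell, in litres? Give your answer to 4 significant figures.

Depth: 0.547 in × 25.4 = 13.8938 mm.
1 mm over 1 m² is 1 L, so volume = 13.8938 × 122.5 = 1701.9905 L ≈ 1702 L.

1702 litres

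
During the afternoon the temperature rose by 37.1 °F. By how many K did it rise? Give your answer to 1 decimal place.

20.6 K

For a temperature change the 32° offset cancels: ΔK = 37.1 × 0.5556 = 20.6 K.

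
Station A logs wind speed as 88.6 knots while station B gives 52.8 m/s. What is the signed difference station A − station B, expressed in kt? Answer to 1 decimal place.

station B: 52.8 m/s = 102.635 kt.
Difference: 88.600 − 102.635 = -14.0 kt.

-14.0 kt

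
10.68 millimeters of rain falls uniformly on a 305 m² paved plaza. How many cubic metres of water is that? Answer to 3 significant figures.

1 mm over 1 m² is 1 L, so volume = 10.68 × 305 = 3257.4 L = 3.26 m³.

3.26 cubic metres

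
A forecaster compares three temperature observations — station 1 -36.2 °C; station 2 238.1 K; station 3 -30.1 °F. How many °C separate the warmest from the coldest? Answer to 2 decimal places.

1.70 °C

station 2: 238.1 K = -35.050 °C.
station 3: -30.1 °F = -34.500 °C.
Spread: (-34.500) − (-36.200) = 1.700 °C.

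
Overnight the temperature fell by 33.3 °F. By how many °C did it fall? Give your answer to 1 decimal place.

A change of 1 °C equals a change of 1.8 °F: Δ°C = 33.3 × 0.5556 = 18.5 °C.

18.5 °C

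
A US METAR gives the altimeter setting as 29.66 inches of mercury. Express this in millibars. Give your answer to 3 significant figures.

1000 mb

1 inHg = 33.8639 mb, so 29.66 × 33.8639 = 1000 mb.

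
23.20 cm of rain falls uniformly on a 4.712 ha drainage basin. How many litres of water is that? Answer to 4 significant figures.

10930000 litres

Depth: 23.20 cm × 10 = 232 mm.
Area: 4.712 ha = 47120 m².
1 mm over 1 m² is 1 L, so volume = 232 × 47120 = 10931840 L ≈ 10930000 L.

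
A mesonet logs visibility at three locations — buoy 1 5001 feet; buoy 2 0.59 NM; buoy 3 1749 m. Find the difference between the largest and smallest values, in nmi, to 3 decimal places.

buoy 1: 5001 ft = 0.82306 nmi.
buoy 3: 1749 m = 0.94438 nmi.
Spread: 0.94438 − 0.59000 = 0.354 nmi.

0.354 nmi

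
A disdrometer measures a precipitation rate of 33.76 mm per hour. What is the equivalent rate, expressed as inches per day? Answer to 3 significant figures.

31.9 in/day

33.76 mm/hour × 0.0393701 in/mm × 24 hour/day = 31.9 in/day.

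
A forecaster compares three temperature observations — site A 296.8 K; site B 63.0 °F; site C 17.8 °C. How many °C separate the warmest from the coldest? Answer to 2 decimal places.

site A: 296.8 K = 23.650 °C.
site B: 63.0 °F = 17.222 °C.
Spread: 23.650 − 17.222 = 6.428 °C.

6.43 °C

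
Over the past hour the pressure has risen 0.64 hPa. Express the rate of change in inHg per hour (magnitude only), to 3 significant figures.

0.0189 inHg per hour

0.64 hPa / 1 h × 0.02953 inHg/hPa = 0.0189 inHg/h.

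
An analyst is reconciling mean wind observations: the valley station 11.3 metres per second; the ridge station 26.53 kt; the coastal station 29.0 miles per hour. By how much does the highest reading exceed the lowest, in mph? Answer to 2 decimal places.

5.25 mph

the valley station: 11.3 m/s = 25.2774 mph.
the ridge station: 26.53 kt = 30.5302 mph.
Spread: 30.5302 − 25.2774 = 5.25 mph.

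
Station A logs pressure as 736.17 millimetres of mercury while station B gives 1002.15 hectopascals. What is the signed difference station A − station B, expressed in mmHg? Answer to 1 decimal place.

station B: 1002.15 hPa = 751.674 mmHg.
Difference: 736.170 − 751.674 = -15.5 mmHg.

-15.5 mmHg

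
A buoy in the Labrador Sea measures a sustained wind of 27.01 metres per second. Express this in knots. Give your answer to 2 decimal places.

52.50 kt

1 m/s = 1.94384 kt, so 27.01 × 1.94384 = 52.50 kt.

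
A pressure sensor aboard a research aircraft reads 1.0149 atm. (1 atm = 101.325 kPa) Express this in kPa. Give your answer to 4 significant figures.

102.8 kPa

1 atm = 101.325 kPa, so 1.0149 × 101.325 = 102.8 kPa.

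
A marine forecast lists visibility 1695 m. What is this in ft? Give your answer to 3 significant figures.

5560 ft

1 m = 3.28084 ft, so 1695 × 3.28084 = 5560 ft.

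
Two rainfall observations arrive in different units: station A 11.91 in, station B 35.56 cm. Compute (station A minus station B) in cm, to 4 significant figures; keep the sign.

station A: 11.91 in = 30.25140 cm.
Difference: 30.25140 − 35.56000 = -5.309 cm.

-5.309 cm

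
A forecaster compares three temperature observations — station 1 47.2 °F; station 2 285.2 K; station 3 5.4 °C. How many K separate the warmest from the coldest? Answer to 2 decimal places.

6.65 K

station 1: 47.2 °F = 8.444 °C.
station 2: 285.2 K = 12.050 °C.
Spread: 12.050 − 5.400 = 6.650 °C.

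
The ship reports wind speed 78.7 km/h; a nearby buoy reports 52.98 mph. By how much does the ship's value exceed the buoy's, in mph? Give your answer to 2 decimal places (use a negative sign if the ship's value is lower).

the ship: 78.7 km/h = 48.9019 mph.
Difference: 48.9019 − 52.9800 = -4.08 mph.

-4.08 mph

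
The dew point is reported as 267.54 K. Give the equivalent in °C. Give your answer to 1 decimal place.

°C = 267.54 − 273.15 = -5.6 °C.

-5.6 °C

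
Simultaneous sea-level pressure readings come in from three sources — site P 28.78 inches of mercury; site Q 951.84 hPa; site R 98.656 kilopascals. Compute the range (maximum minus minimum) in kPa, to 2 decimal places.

site P: 28.78 inHg = 97.4603 kPa.
site Q: 951.84 hPa = 95.1840 kPa.
Spread: 98.6560 − 95.1840 = 3.47 kPa.

3.47 kPa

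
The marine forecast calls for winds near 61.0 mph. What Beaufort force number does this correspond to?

61.0 mph = 27.3 m/s, which is Beaufort 10 (storm, 24.5–28.4 m/s).

Beaufort force 10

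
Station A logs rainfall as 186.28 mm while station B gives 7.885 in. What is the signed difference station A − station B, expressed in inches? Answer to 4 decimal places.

station A: 186.28 mm = 7.333858 in.
Difference: 7.333858 − 7.885000 = -0.5511 in.

-0.5511 in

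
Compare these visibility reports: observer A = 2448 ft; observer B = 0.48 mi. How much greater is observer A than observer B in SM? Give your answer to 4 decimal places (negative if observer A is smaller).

-0.0164 SM

observer A: 2448 ft = 0.463636 SM.
Difference: 0.463636 − 0.480000 = -0.0164 SM.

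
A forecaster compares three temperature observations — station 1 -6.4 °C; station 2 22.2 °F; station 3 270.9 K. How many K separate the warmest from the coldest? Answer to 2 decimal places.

station 2: 22.2 °F = -5.444 °C.
station 3: 270.9 K = -2.250 °C.
Spread: (-2.250) − (-6.400) = 4.150 °C.

4.15 K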